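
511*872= 445592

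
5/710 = 1/142 = 0.01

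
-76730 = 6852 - 83582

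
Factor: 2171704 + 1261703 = 3^1*149^1*7681^1 =3433407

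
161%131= 30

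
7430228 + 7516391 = 14946619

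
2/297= 2/297 = 0.01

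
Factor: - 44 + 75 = 31 = 31^1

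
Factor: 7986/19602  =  3^( - 3)*11^1 =11/27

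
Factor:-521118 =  - 2^1 * 3^2*13^1*17^1*131^1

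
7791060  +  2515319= 10306379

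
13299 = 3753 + 9546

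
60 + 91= 151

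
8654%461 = 356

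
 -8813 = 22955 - 31768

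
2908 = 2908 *1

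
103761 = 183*567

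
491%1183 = 491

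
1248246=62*20133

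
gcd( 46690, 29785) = 805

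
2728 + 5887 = 8615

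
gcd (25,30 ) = 5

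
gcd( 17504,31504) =16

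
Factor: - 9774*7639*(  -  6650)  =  496512846900 = 2^2*3^3*5^2*7^1*19^1*181^1*7639^1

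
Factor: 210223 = 13^1*103^1*157^1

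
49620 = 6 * 8270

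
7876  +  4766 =12642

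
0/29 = 0 = 0.00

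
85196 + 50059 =135255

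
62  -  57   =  5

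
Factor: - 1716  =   - 2^2*3^1*11^1 *13^1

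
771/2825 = 771/2825 = 0.27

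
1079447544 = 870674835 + 208772709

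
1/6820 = 1/6820 = 0.00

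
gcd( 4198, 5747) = 1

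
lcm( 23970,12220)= 623220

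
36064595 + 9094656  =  45159251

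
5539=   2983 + 2556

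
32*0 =0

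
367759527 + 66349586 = 434109113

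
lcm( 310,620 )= 620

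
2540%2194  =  346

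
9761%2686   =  1703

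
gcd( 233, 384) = 1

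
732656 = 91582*8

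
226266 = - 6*(  -  37711 )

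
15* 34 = 510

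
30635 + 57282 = 87917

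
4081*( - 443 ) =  -1807883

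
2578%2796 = 2578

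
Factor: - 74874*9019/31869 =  - 225096202/10623  =  - 2^1*3^(-1)*29^1*311^1 * 3541^ ( - 1 )*12479^1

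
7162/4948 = 3581/2474=1.45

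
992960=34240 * 29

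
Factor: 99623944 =2^3*7^1*17^1 * 227^1 * 461^1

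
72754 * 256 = 18625024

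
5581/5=5581/5  =  1116.20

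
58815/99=594 + 1/11 = 594.09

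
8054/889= 9 + 53/889 = 9.06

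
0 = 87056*0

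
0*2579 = 0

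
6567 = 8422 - 1855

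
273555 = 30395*9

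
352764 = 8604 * 41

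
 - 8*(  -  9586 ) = 76688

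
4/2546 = 2/1273 = 0.00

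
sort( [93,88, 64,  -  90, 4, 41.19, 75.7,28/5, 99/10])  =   [ - 90,4, 28/5,99/10,41.19,64,75.7,88, 93]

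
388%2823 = 388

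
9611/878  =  10 + 831/878 = 10.95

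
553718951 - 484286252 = 69432699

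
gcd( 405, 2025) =405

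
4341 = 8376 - 4035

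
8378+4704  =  13082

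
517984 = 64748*8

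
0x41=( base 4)1001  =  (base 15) 45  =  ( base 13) 50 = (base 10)65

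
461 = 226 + 235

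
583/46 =12+31/46=12.67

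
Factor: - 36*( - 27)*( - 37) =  -2^2*3^5*37^1   =  - 35964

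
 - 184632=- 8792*21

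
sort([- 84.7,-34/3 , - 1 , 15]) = [-84.7, - 34/3,  -  1, 15]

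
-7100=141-7241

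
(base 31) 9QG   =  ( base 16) 24FF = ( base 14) 3647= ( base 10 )9471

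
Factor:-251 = - 251^1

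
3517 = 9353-5836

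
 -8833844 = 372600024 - 381433868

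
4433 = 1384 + 3049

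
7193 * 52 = 374036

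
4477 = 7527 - 3050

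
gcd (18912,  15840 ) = 96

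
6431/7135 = 6431/7135 =0.90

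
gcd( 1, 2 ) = 1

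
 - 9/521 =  - 9/521 = - 0.02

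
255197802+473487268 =728685070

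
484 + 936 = 1420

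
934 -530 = 404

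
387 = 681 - 294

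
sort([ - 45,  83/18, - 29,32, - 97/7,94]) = [ - 45, - 29, - 97/7,83/18,  32,94]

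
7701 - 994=6707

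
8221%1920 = 541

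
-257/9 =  - 257/9 = - 28.56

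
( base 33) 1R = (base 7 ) 114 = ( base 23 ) 2e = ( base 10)60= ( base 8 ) 74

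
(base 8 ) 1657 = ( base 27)17P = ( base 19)2BC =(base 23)1i0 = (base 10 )943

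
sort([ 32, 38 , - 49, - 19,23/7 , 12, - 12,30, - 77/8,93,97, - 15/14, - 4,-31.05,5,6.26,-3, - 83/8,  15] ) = [ - 49, - 31.05,- 19, - 12,- 83/8,  -  77/8, - 4, - 3, - 15/14,  23/7,5, 6.26,12, 15,30,32,38, 93,97 ] 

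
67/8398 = 67/8398 = 0.01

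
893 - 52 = 841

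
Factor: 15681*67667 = 3^1*157^1 * 431^1*5227^1= 1061086227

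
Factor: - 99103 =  - 99103^1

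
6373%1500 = 373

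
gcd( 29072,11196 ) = 4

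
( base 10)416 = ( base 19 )12H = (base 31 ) DD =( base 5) 3131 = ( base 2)110100000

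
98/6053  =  98/6053= 0.02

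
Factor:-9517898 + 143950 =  - 9373948  =  - 2^2*2343487^1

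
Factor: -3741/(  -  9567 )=3^( - 1 )*29^1*43^1*1063^( -1)= 1247/3189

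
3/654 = 1/218 =0.00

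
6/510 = 1/85 = 0.01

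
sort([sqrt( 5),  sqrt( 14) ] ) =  [ sqrt( 5), sqrt ( 14) ] 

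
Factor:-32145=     -  3^1 *5^1 *2143^1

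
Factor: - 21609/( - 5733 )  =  49/13 = 7^2*13^( - 1) 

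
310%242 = 68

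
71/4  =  71/4  =  17.75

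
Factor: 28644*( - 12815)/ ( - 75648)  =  2^( - 5 )*5^1*7^1 * 11^2*31^1* 197^ (-1 )*233^1 = 30589405/6304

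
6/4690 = 3/2345 =0.00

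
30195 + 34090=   64285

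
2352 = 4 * 588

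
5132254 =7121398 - 1989144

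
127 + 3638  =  3765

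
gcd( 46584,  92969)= 1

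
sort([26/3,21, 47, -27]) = [ - 27, 26/3,21,47] 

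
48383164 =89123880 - 40740716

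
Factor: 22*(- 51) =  - 1122 = - 2^1*3^1*11^1*17^1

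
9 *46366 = 417294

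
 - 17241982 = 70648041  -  87890023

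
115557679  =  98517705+17039974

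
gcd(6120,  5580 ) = 180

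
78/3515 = 78/3515 = 0.02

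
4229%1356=161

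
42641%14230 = 14181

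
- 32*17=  - 544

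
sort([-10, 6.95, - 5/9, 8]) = [ - 10, - 5/9, 6.95,8 ] 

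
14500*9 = 130500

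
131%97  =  34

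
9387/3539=9387/3539 = 2.65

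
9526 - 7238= 2288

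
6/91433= 6/91433  =  0.00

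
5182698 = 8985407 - 3802709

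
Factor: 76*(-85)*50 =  - 2^3*5^3*17^1*19^1 = - 323000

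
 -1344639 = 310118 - 1654757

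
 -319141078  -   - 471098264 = 151957186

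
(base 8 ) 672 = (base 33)DD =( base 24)ia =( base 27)ga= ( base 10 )442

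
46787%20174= 6439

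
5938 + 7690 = 13628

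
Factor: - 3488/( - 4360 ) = 4/5 = 2^2*5^( - 1)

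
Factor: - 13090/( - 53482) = 35/143 = 5^1*7^1*11^(- 1 )*13^( - 1 )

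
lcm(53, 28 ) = 1484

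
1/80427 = 1/80427 =0.00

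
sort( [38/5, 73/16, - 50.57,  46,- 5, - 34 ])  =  [ - 50.57, - 34,-5,73/16, 38/5 , 46 ] 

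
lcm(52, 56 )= 728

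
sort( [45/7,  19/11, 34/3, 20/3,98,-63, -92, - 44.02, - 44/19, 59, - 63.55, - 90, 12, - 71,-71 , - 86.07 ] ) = [-92, -90,  -  86.07, - 71,-71,-63.55, - 63, - 44.02,  -  44/19, 19/11, 45/7,20/3, 34/3, 12, 59 , 98] 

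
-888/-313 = 888/313 = 2.84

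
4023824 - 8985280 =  -4961456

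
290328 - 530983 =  - 240655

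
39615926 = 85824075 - 46208149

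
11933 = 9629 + 2304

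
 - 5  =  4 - 9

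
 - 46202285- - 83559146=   37356861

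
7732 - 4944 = 2788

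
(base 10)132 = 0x84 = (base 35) 3r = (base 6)340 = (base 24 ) 5c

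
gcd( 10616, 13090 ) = 2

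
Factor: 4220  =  2^2*5^1* 211^1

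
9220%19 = 5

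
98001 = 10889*9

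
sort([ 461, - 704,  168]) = [ - 704,  168 , 461] 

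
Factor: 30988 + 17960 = 48948 =2^2*3^1*4079^1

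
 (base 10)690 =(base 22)198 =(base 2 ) 1010110010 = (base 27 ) pf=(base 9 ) 846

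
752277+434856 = 1187133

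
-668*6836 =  - 4566448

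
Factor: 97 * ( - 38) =  -  2^1*19^1*97^1 = - 3686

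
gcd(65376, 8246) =2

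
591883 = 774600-182717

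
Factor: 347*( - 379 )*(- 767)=13^1*59^1*347^1*379^1 = 100870471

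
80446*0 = 0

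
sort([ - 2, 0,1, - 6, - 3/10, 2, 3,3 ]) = [ - 6, - 2, - 3/10,  0, 1,2,3,  3]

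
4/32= 1/8 = 0.12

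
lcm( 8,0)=0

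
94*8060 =757640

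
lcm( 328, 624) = 25584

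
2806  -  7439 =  -4633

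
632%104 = 8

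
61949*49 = 3035501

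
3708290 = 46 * 80615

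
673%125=48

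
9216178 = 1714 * 5377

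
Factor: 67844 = 2^2*7^1*2423^1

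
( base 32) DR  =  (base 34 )d1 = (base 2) 110111011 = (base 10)443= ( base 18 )16b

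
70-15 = 55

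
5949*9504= 56539296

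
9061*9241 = 83732701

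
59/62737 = 59/62737= 0.00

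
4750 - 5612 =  - 862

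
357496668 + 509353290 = 866849958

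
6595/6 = 1099+1/6 = 1099.17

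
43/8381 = 43/8381 = 0.01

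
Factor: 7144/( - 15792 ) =- 2^( - 1 ) * 3^( - 1 )*7^( - 1)*19^1 =- 19/42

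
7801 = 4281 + 3520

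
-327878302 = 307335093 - 635213395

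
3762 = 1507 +2255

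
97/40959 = 97/40959 = 0.00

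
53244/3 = 17748 = 17748.00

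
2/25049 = 2/25049 = 0.00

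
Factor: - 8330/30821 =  - 10/37 = - 2^1*5^1*37^( - 1 ) 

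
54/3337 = 54/3337 = 0.02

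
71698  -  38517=33181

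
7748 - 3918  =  3830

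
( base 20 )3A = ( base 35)20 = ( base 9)77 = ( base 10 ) 70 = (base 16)46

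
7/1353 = 7/1353 =0.01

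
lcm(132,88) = 264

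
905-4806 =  - 3901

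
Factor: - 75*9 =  -675 = -3^3*5^2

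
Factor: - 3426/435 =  - 2^1*5^ (-1 )*29^(  -  1)*571^1 = - 1142/145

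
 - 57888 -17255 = - 75143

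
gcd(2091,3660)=3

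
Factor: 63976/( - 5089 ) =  - 2^3 * 7^( - 1) * 11^1 =- 88/7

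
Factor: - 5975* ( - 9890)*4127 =243875779250 = 2^1* 5^3*23^1*43^1*239^1*4127^1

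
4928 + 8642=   13570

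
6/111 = 2/37 = 0.05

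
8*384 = 3072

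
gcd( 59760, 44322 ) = 498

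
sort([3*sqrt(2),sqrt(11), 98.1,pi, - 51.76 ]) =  [ - 51.76,pi,sqrt( 11),3*sqrt( 2 ), 98.1 ] 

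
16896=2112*8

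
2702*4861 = 13134422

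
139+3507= 3646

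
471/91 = 5+16/91  =  5.18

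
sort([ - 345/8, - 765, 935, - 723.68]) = [-765, - 723.68,  -  345/8, 935]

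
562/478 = 1  +  42/239= 1.18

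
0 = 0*71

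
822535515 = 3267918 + 819267597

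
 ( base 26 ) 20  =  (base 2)110100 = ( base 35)1H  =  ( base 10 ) 52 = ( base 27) 1p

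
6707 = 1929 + 4778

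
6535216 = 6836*956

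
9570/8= 1196 + 1/4 = 1196.25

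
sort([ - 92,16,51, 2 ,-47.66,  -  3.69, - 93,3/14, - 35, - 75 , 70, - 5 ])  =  [ - 93, - 92,-75, - 47.66, - 35, - 5, - 3.69,3/14, 2, 16, 51,  70] 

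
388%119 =31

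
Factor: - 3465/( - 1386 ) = 2^( - 1)*5^1 = 5/2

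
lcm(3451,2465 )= 17255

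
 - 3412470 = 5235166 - 8647636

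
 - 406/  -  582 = 203/291 = 0.70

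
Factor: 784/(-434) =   -  2^3 * 7^1 * 31^( - 1 )  =  - 56/31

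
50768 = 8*6346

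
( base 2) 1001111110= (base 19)1eb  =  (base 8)1176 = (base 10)638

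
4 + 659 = 663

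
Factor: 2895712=2^5 * 17^1 * 5323^1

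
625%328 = 297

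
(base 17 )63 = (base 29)3I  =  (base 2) 1101001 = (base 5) 410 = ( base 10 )105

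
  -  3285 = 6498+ - 9783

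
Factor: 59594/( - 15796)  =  -2^ (-1)*11^( - 1)*83^1 = - 83/22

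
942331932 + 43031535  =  985363467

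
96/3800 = 12/475=0.03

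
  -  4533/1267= - 4533/1267 = -  3.58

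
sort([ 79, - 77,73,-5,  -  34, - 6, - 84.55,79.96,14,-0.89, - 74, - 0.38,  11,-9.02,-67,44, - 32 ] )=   [ - 84.55, - 77, - 74,-67,-34, - 32, - 9.02,-6,-5,-0.89, - 0.38,  11, 14, 44,73, 79, 79.96]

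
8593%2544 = 961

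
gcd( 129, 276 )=3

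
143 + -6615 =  - 6472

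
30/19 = 1+11/19 = 1.58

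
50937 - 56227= - 5290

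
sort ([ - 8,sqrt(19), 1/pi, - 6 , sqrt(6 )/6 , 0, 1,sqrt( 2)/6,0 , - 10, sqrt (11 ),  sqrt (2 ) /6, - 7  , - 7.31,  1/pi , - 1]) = [-10, - 8, - 7.31,-7, - 6, - 1, 0, 0, sqrt ( 2 )/6,  sqrt( 2)/6,  1/pi,1/pi, sqrt(6 ) /6,1,  sqrt ( 11 ), sqrt(19)] 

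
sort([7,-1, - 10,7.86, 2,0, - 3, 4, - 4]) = [-10, - 4, - 3, - 1,  0,2,4,7,7.86] 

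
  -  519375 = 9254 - 528629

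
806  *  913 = 735878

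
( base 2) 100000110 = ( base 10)262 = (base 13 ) 172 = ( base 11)219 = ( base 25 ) ac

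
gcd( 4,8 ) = 4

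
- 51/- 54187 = 51/54187 = 0.00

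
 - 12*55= - 660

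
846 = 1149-303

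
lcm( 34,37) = 1258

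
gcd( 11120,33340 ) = 20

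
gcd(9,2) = 1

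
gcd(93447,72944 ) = 1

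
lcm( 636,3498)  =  6996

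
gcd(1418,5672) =1418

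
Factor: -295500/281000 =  - 591/562 = - 2^( -1)*3^1*197^1*281^( - 1 )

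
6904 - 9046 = -2142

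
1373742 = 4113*334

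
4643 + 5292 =9935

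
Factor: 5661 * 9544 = 2^3*3^2*17^1 * 37^1*1193^1  =  54028584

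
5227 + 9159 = 14386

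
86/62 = 1+ 12/31 = 1.39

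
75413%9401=205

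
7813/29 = 7813/29  =  269.41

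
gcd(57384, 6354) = 18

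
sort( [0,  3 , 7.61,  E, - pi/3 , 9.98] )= [ -pi/3,0, E, 3,7.61,9.98 ] 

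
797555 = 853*935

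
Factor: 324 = 2^2* 3^4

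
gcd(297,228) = 3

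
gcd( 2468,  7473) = 1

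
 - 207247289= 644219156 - 851466445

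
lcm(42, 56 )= 168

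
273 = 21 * 13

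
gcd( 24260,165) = 5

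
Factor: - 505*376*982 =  - 2^4*5^1 * 47^1*101^1*491^1 = -  186462160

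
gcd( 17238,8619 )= 8619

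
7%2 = 1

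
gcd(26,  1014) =26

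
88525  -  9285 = 79240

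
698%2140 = 698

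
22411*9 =201699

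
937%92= 17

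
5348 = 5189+159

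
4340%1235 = 635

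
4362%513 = 258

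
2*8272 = 16544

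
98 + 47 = 145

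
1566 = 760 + 806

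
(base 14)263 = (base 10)479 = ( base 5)3404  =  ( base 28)H3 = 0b111011111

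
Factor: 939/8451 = 3^( - 2)  =  1/9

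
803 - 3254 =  - 2451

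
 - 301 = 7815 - 8116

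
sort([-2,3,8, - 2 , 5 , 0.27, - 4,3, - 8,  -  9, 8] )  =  [ - 9, - 8, - 4,-2,-2,0.27, 3 , 3,5,  8, 8 ]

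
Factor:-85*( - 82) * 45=2^1 * 3^2 *5^2 * 17^1* 41^1 = 313650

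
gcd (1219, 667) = 23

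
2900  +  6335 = 9235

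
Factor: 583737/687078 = 2^( - 1) * 3^( - 1)*11^1*19^1*41^( - 1) = 209/246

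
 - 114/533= - 114/533 = -0.21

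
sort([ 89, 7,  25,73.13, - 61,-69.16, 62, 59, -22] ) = [ - 69.16, - 61, - 22,7, 25,59,62,  73.13, 89]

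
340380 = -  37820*(  -  9)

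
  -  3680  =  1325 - 5005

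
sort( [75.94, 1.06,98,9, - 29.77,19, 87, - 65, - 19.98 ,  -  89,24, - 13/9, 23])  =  [ - 89, - 65, - 29.77, - 19.98, - 13/9, 1.06, 9 , 19,23,24,  75.94, 87,98]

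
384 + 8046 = 8430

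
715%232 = 19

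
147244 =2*73622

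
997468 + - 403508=593960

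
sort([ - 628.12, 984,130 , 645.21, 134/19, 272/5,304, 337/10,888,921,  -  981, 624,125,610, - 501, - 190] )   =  [ - 981, - 628.12, - 501, - 190, 134/19,  337/10,272/5, 125 , 130 , 304,610,624,645.21,888,921,984]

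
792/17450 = 396/8725 = 0.05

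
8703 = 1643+7060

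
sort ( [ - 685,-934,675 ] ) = [ - 934, - 685,675 ]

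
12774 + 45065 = 57839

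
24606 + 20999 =45605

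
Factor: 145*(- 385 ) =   -  5^2 * 7^1*11^1*29^1 = - 55825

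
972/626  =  1 + 173/313 = 1.55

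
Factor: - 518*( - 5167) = 2^1*7^1 * 37^1*5167^1 = 2676506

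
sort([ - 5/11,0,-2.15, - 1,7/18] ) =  [ - 2.15, - 1, - 5/11,  0,7/18 ] 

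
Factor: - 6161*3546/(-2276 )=10923453/1138 = 2^(-1)*3^2*61^1*101^1*197^1*569^(  -  1 )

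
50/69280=5/6928 = 0.00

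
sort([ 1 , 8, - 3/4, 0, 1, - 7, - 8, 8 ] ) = [-8, - 7, - 3/4, 0, 1, 1, 8, 8]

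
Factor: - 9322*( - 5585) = 52063370  =  2^1*5^1*59^1 * 79^1*1117^1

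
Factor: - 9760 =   -  2^5*5^1*61^1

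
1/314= 1/314=0.00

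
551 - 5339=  - 4788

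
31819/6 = 31819/6 = 5303.17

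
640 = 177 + 463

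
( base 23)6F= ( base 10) 153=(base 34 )4h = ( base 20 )7d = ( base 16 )99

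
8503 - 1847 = 6656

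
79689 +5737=85426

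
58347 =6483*9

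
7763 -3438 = 4325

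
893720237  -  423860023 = 469860214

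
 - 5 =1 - 6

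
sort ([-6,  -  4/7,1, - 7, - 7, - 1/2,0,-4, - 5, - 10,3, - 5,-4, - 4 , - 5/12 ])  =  [ - 10,-7, - 7,-6, -5, -5, - 4, - 4,  -  4  , - 4/7 ,-1/2,-5/12, 0,1,3]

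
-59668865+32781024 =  - 26887841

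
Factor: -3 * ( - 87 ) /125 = 261/125 = 3^2*5^( - 3 )* 29^1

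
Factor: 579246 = 2^1*3^1*29^1 * 3329^1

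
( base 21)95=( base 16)C2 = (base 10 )194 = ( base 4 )3002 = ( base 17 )b7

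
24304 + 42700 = 67004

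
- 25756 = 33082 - 58838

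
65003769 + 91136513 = 156140282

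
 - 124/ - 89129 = 124/89129=0.00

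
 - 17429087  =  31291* ( - 557)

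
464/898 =232/449 =0.52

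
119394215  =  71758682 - -47635533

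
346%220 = 126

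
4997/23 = 217 + 6/23= 217.26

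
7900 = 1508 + 6392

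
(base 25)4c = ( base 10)112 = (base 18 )64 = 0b1110000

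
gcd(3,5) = 1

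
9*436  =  3924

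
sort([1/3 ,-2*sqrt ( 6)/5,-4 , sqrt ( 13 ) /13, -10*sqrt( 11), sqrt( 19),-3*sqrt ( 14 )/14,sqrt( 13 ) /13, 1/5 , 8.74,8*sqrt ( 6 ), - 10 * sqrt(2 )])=[  -  10*sqrt(11 ) , - 10*sqrt ( 2 ) , - 4, - 2*sqrt ( 6)/5, - 3*sqrt( 14) /14,1/5 , sqrt( 13 ) /13, sqrt( 13)/13 , 1/3,sqrt ( 19 ) , 8.74 , 8*sqrt ( 6 ) ] 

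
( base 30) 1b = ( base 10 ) 41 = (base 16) 29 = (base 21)1K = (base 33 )18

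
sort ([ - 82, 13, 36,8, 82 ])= [ - 82, 8, 13,  36,82 ] 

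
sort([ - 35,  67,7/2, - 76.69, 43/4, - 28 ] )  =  [ - 76.69,- 35 ,  -  28, 7/2,43/4,67]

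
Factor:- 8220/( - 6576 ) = 2^( - 2)*5^1 = 5/4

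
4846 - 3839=1007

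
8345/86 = 97+ 3/86 = 97.03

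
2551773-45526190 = - 42974417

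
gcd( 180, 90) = 90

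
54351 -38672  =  15679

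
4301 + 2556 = 6857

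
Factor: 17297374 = 2^1*8648687^1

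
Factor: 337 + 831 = 1168 = 2^4 * 73^1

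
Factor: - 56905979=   -  13^1*23^1 * 190321^1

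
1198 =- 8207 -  - 9405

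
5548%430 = 388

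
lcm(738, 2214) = 2214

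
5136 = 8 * 642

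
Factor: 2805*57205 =3^1*5^2*11^1*17^2*673^1 = 160460025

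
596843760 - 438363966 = 158479794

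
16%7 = 2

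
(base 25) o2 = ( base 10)602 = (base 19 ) 1cd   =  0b1001011010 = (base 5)4402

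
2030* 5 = 10150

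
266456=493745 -227289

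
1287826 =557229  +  730597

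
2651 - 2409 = 242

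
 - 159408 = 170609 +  - 330017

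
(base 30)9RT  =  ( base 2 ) 10001011101011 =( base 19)15E9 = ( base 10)8939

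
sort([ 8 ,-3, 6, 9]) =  [ -3, 6, 8, 9] 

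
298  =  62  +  236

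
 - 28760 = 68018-96778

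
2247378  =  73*30786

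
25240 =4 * 6310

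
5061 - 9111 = - 4050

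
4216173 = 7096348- 2880175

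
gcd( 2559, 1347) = 3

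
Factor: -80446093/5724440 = -2^ ( - 3)*5^(  -  1 )*7^2*13^1 *47^1* 2687^1*143111^(  -  1) 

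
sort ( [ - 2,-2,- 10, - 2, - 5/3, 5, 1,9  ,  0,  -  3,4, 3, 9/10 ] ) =[ -10, - 3 ,-2, - 2, - 2, - 5/3, 0, 9/10, 1 , 3,  4, 5,9 ] 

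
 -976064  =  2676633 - 3652697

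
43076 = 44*979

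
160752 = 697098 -536346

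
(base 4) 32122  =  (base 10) 922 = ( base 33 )RV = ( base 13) 55c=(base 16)39a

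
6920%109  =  53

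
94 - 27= 67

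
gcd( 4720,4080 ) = 80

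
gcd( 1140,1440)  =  60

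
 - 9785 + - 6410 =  - 16195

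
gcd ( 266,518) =14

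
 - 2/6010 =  - 1/3005= - 0.00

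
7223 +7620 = 14843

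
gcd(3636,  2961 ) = 9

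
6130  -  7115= - 985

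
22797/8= 22797/8 = 2849.62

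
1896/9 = 632/3 = 210.67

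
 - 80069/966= - 80069/966=- 82.89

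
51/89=51/89 = 0.57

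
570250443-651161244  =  -80910801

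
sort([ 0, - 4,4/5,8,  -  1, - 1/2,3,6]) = [ - 4, - 1, - 1/2,0,4/5, 3,6, 8]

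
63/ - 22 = - 3 + 3/22 = - 2.86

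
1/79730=1/79730 = 0.00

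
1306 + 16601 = 17907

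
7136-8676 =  - 1540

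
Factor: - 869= -11^1*79^1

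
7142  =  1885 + 5257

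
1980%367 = 145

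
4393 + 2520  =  6913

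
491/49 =491/49= 10.02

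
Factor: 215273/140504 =2^( - 3)*7^( - 1 )*13^( - 1 ) *193^( - 1 )*215273^1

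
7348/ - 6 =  - 1225 + 1/3=-1224.67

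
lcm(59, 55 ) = 3245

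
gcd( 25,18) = 1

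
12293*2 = 24586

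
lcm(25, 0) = 0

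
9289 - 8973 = 316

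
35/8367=35/8367 = 0.00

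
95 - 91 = 4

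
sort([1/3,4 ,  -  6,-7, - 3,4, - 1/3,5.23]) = [ - 7, - 6, - 3, - 1/3,1/3, 4,4, 5.23 ] 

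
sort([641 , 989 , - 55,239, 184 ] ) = [ - 55,  184,239,641 , 989] 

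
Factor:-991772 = - 2^2*247943^1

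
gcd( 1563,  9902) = 1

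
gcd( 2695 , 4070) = 55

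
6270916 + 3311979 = 9582895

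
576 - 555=21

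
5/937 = 5/937 = 0.01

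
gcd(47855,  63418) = 1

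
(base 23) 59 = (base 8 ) 174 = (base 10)124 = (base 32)3S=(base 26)4k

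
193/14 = 193/14 = 13.79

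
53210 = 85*626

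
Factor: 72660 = 2^2*3^1*5^1*7^1 * 173^1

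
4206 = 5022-816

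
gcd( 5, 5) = 5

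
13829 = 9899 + 3930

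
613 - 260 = 353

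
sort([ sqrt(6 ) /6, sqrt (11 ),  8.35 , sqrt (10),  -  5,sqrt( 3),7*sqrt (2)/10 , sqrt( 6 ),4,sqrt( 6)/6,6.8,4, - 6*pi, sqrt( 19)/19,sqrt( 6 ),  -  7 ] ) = [ - 6  *pi ,  -  7,- 5,sqrt(19)/19,sqrt( 6)/6,sqrt(6)/6, 7*sqrt( 2)/10,sqrt( 3),  sqrt( 6 ) , sqrt( 6 ),sqrt( 10 ),sqrt( 11) , 4, 4,6.8, 8.35 ] 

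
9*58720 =528480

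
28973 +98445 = 127418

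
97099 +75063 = 172162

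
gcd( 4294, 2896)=2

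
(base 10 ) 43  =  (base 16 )2B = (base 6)111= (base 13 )34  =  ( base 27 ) 1g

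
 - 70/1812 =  - 1+871/906 = - 0.04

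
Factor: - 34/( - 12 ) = 17/6 = 2^( - 1 )*3^ (  -  1 )*17^1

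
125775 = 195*645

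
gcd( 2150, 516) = 86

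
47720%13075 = 8495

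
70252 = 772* 91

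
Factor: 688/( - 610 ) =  - 344/305 = - 2^3 *5^( - 1 )*43^1 * 61^(- 1 )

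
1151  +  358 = 1509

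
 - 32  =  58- 90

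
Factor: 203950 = 2^1*5^2*4079^1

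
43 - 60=-17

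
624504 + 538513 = 1163017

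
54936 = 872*63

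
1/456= 1/456 = 0.00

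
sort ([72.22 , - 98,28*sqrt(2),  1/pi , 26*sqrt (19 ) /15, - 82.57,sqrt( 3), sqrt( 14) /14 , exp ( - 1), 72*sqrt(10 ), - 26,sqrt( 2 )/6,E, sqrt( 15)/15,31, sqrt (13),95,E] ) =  [ - 98 , - 82.57, - 26,  sqrt( 2)/6,sqrt( 15)/15, sqrt(14)/14,1/pi,exp(  -  1),sqrt(3), E, E,sqrt(  13 ),26*sqrt( 19)/15 , 31,28*sqrt( 2),72.22,95 , 72*sqrt ( 10)]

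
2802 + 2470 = 5272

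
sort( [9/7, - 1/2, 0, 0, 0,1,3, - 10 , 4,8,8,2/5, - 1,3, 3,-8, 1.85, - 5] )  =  [ - 10,-8, - 5, - 1, - 1/2 , 0,0 , 0, 2/5, 1 , 9/7,1.85, 3, 3,3,4, 8,8 ] 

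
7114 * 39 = 277446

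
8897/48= 8897/48 = 185.35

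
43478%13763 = 2189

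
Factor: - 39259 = -11^1*43^1*83^1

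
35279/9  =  3919 + 8/9= 3919.89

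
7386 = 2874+4512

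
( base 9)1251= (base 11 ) 782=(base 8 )1651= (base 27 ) 17j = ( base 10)937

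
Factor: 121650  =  2^1*3^1*5^2*811^1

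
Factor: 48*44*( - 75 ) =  - 2^6*3^2* 5^2*11^1 = -158400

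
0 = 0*9995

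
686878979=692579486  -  5700507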